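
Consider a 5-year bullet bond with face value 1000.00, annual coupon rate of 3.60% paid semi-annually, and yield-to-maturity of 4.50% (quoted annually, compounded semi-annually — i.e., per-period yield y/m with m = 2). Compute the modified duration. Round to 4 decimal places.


Answer: Modified duration = 4.5093

Derivation:
Coupon per period c = face * coupon_rate / m = 18.000000
Periods per year m = 2; per-period yield y/m = 0.022500
Number of cashflows N = 10
Cashflows (t years, CF_t, discount factor 1/(1+y/m)^(m*t), PV):
  t = 0.5000: CF_t = 18.000000, DF = 0.977995, PV = 17.603912
  t = 1.0000: CF_t = 18.000000, DF = 0.956474, PV = 17.216540
  t = 1.5000: CF_t = 18.000000, DF = 0.935427, PV = 16.837692
  t = 2.0000: CF_t = 18.000000, DF = 0.914843, PV = 16.467180
  t = 2.5000: CF_t = 18.000000, DF = 0.894712, PV = 16.104822
  t = 3.0000: CF_t = 18.000000, DF = 0.875024, PV = 15.750437
  t = 3.5000: CF_t = 18.000000, DF = 0.855769, PV = 15.403850
  t = 4.0000: CF_t = 18.000000, DF = 0.836938, PV = 15.064890
  t = 4.5000: CF_t = 18.000000, DF = 0.818522, PV = 14.733389
  t = 5.0000: CF_t = 1018.000000, DF = 0.800510, PV = 814.919315
Price P = sum_t PV_t = 960.102026
First compute Macaulay numerator sum_t t * PV_t:
  t * PV_t at t = 0.5000: 8.801956
  t * PV_t at t = 1.0000: 17.216540
  t * PV_t at t = 1.5000: 25.256538
  t * PV_t at t = 2.0000: 32.934360
  t * PV_t at t = 2.5000: 40.262054
  t * PV_t at t = 3.0000: 47.251311
  t * PV_t at t = 3.5000: 53.913476
  t * PV_t at t = 4.0000: 60.259561
  t * PV_t at t = 4.5000: 66.300250
  t * PV_t at t = 5.0000: 4074.596573
Macaulay duration D = 4426.792619 / 960.102026 = 4.610752
Modified duration = D / (1 + y/m) = 4.610752 / (1 + 0.022500) = 4.509293


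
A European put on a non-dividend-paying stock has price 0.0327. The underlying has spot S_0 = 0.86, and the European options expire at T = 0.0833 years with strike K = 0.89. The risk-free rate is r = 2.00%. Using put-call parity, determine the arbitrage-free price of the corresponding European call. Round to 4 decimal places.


Put-call parity: C - P = S_0 * exp(-qT) - K * exp(-rT).
S_0 * exp(-qT) = 0.8600 * 1.00000000 = 0.86000000
K * exp(-rT) = 0.8900 * 0.99833539 = 0.88851849
C = P + S*exp(-qT) - K*exp(-rT)
C = 0.0327 + 0.86000000 - 0.88851849 = 0.0042

Answer: Call price = 0.0042


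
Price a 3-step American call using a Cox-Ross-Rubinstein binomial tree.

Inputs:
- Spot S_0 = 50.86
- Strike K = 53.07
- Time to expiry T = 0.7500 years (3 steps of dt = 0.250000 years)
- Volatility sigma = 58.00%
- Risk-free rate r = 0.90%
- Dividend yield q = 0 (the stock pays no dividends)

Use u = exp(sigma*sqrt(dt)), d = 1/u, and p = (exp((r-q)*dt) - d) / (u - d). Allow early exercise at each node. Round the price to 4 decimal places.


Answer: Price = V(0,0) = 10.1698

Derivation:
dt = T/N = 0.250000
u = exp(sigma*sqrt(dt)) = 1.336427; d = 1/u = 0.748264
p = (exp((r-q)*dt) - d) / (u - d) = 0.431834
Discount per step: exp(-r*dt) = 0.997753
Stock lattice S(k, i) with i counting down-moves:
  k=0: S(0,0) = 50.8600
  k=1: S(1,0) = 67.9707; S(1,1) = 38.0567
  k=2: S(2,0) = 90.8379; S(2,1) = 50.8600; S(2,2) = 28.4764
  k=3: S(3,0) = 121.3983; S(3,1) = 67.9707; S(3,2) = 38.0567; S(3,3) = 21.3079
Terminal payoffs V(N, i) = max(S_T - K, 0):
  V(3,0) = 68.328286; V(3,1) = 14.900702; V(3,2) = 0.000000; V(3,3) = 0.000000
Backward induction: V(k, i) = exp(-r*dt) * [p * V(k+1, i) + (1-p) * V(k+1, i+1)]; then take max(V_cont, immediate exercise) for American.
  V(2,0) = exp(-r*dt) * [p*68.328286 + (1-p)*14.900702] = 37.887188; exercise = 37.767915; V(2,0) = max -> 37.887188
  V(2,1) = exp(-r*dt) * [p*14.900702 + (1-p)*0.000000] = 6.420163; exercise = 0.000000; V(2,1) = max -> 6.420163
  V(2,2) = exp(-r*dt) * [p*0.000000 + (1-p)*0.000000] = 0.000000; exercise = 0.000000; V(2,2) = max -> 0.000000
  V(1,0) = exp(-r*dt) * [p*37.887188 + (1-p)*6.420163] = 19.963714; exercise = 14.900702; V(1,0) = max -> 19.963714
  V(1,1) = exp(-r*dt) * [p*6.420163 + (1-p)*0.000000] = 2.766211; exercise = 0.000000; V(1,1) = max -> 2.766211
  V(0,0) = exp(-r*dt) * [p*19.963714 + (1-p)*2.766211] = 10.169764; exercise = 0.000000; V(0,0) = max -> 10.169764


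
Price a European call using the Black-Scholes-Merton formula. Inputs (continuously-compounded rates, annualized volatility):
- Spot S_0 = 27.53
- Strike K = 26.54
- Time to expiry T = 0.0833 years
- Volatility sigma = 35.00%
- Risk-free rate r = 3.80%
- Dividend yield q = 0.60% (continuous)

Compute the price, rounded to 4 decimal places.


d1 = (ln(S/K) + (r - q + 0.5*sigma^2) * T) / (sigma * sqrt(T)) = 0.43944501
d2 = d1 - sigma * sqrt(T) = 0.33842892
exp(-rT) = 0.99683960; exp(-qT) = 0.99950032
C = S_0 * exp(-qT) * N(d1) - K * exp(-rT) * N(d2)
N(d1) = 0.66983044; N(d2) = 0.63248001
C = 27.5300 * 0.99950032 * 0.66983044 - 26.5400 * 0.99683960 * 0.63248001 = 1.6982

Answer: Price = 1.6982


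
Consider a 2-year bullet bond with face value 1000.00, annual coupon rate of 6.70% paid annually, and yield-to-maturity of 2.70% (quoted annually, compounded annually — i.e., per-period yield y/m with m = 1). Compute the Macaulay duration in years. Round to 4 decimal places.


Answer: Macaulay duration = 1.9394 years

Derivation:
Coupon per period c = face * coupon_rate / m = 67.000000
Periods per year m = 1; per-period yield y/m = 0.027000
Number of cashflows N = 2
Cashflows (t years, CF_t, discount factor 1/(1+y/m)^(m*t), PV):
  t = 1.0000: CF_t = 67.000000, DF = 0.973710, PV = 65.238559
  t = 2.0000: CF_t = 1067.000000, DF = 0.948111, PV = 1011.634268
Price P = sum_t PV_t = 1076.872827
Macaulay numerator sum_t t * PV_t:
  t * PV_t at t = 1.0000: 65.238559
  t * PV_t at t = 2.0000: 2023.268536
Macaulay duration D = (sum_t t * PV_t) / P = 2088.507095 / 1076.872827 = 1.939419


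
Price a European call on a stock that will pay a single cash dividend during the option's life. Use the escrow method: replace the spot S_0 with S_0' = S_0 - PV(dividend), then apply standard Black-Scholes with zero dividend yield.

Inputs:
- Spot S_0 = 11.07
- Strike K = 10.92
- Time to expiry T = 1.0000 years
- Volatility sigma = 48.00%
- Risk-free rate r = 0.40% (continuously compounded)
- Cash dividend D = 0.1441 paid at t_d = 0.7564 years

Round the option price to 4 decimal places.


Answer: Price = 2.0927

Derivation:
PV(D) = D * exp(-r * t_d) = 0.1441 * 0.99697897 = 0.14366467
S_0' = S_0 - PV(D) = 11.0700 - 0.14366467 = 10.92633533
d1 = (ln(S_0'/K) + (r + sigma^2/2)*T) / (sigma*sqrt(T)) = 0.24954165
d2 = d1 - sigma*sqrt(T) = -0.23045835
exp(-rT) = 0.99600799
N(d1) = 0.59852908; N(d2) = 0.40886781
C = S_0' * N(d1) - K * exp(-rT) * N(d2) = 10.92633533 * 0.59852908 - 10.9200 * 0.99600799 * 0.40886781 = 2.0927


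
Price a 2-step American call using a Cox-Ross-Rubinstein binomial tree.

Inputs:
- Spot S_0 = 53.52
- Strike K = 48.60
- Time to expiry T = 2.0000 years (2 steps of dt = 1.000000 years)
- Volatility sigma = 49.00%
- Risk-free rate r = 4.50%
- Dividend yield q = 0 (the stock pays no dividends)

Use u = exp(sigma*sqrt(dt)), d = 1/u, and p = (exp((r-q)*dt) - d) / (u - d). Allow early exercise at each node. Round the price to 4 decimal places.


dt = T/N = 1.000000
u = exp(sigma*sqrt(dt)) = 1.632316; d = 1/u = 0.612626
p = (exp((r-q)*dt) - d) / (u - d) = 0.425033
Discount per step: exp(-r*dt) = 0.955997
Stock lattice S(k, i) with i counting down-moves:
  k=0: S(0,0) = 53.5200
  k=1: S(1,0) = 87.3616; S(1,1) = 32.7878
  k=2: S(2,0) = 142.6017; S(2,1) = 53.5200; S(2,2) = 20.0867
Terminal payoffs V(N, i) = max(S_T - K, 0):
  V(2,0) = 94.001698; V(2,1) = 4.920000; V(2,2) = 0.000000
Backward induction: V(k, i) = exp(-r*dt) * [p * V(k+1, i) + (1-p) * V(k+1, i+1)]; then take max(V_cont, immediate exercise) for American.
  V(1,0) = exp(-r*dt) * [p*94.001698 + (1-p)*4.920000] = 40.900086; exercise = 38.761564; V(1,0) = max -> 40.900086
  V(1,1) = exp(-r*dt) * [p*4.920000 + (1-p)*0.000000] = 1.999144; exercise = 0.000000; V(1,1) = max -> 1.999144
  V(0,0) = exp(-r*dt) * [p*40.900086 + (1-p)*1.999144] = 17.717802; exercise = 4.920000; V(0,0) = max -> 17.717802

Answer: Price = V(0,0) = 17.7178


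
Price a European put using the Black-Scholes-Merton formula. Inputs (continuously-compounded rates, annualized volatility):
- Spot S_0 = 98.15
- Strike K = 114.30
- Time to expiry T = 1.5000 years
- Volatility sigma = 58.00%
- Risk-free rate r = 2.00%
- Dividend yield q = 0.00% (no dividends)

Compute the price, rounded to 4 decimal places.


d1 = (ln(S/K) + (r - q + 0.5*sigma^2) * T) / (sigma * sqrt(T)) = 0.18296611
d2 = d1 - sigma * sqrt(T) = -0.52738591
exp(-rT) = 0.97044553; exp(-qT) = 1.00000000
P = K * exp(-rT) * N(-d2) - S_0 * exp(-qT) * N(-d1)
N(-d1) = 0.42741230; N(-d2) = 0.70103719
P = 114.3000 * 0.97044553 * 0.70103719 - 98.1500 * 1.00000000 * 0.42741230 = 35.8099

Answer: Price = 35.8099


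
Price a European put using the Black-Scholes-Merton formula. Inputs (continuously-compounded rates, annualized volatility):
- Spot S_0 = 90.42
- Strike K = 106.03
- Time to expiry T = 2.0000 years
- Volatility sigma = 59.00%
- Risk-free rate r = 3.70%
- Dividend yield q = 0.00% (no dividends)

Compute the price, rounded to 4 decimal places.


d1 = (ln(S/K) + (r - q + 0.5*sigma^2) * T) / (sigma * sqrt(T)) = 0.31501416
d2 = d1 - sigma * sqrt(T) = -0.51937184
exp(-rT) = 0.92867169; exp(-qT) = 1.00000000
P = K * exp(-rT) * N(-d2) - S_0 * exp(-qT) * N(-d1)
N(-d1) = 0.37637545; N(-d2) = 0.69824927
P = 106.0300 * 0.92867169 * 0.69824927 - 90.4200 * 1.00000000 * 0.37637545 = 34.7227

Answer: Price = 34.7227


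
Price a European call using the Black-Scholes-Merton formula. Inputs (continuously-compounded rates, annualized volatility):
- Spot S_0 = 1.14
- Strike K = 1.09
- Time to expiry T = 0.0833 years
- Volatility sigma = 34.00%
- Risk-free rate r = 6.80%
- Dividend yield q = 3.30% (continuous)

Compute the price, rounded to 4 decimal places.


Answer: Price = 0.0750

Derivation:
d1 = (ln(S/K) + (r - q + 0.5*sigma^2) * T) / (sigma * sqrt(T)) = 0.53582852
d2 = d1 - sigma * sqrt(T) = 0.43769860
exp(-rT) = 0.99435161; exp(-qT) = 0.99725487
C = S_0 * exp(-qT) * N(d1) - K * exp(-rT) * N(d2)
N(d1) = 0.70396146; N(d2) = 0.66919761
C = 1.1400 * 0.99725487 * 0.70396146 - 1.0900 * 0.99435161 * 0.66919761 = 0.0750


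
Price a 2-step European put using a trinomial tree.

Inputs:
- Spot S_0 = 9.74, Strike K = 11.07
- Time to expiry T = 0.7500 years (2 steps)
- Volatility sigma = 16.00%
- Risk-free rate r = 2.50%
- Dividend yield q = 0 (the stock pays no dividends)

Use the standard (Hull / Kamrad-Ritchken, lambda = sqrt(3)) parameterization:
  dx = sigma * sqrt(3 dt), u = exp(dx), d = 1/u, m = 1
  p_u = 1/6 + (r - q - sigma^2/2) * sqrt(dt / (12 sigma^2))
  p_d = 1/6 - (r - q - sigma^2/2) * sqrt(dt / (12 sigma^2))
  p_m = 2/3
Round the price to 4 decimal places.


dt = T/N = 0.375000; dx = sigma*sqrt(3*dt) = 0.169706
u = exp(dx) = 1.184956; d = 1/u = 0.843913
p_u = 0.180146, p_m = 0.666667, p_d = 0.153187
Discount per step: exp(-r*dt) = 0.990669
Stock lattice S(k, j) with j the centered position index:
  k=0: S(0,+0) = 9.7400
  k=1: S(1,-1) = 8.2197; S(1,+0) = 9.7400; S(1,+1) = 11.5415
  k=2: S(2,-2) = 6.9367; S(2,-1) = 8.2197; S(2,+0) = 9.7400; S(2,+1) = 11.5415; S(2,+2) = 13.6761
Terminal payoffs V(N, j) = max(K - S_T, 0):
  V(2,-2) = 4.133274; V(2,-1) = 2.850285; V(2,+0) = 1.330000; V(2,+1) = 0.000000; V(2,+2) = 0.000000
Backward induction: V(k, j) = exp(-r*dt) * [p_u * V(k+1, j+1) + p_m * V(k+1, j) + p_d * V(k+1, j-1)]
  V(1,-1) = exp(-r*dt) * [p_u*1.330000 + p_m*2.850285 + p_d*4.133274] = 2.747075
  V(1,+0) = exp(-r*dt) * [p_u*0.000000 + p_m*1.330000 + p_d*2.850285] = 1.310947
  V(1,+1) = exp(-r*dt) * [p_u*0.000000 + p_m*0.000000 + p_d*1.330000] = 0.201838
  V(0,+0) = exp(-r*dt) * [p_u*0.201838 + p_m*1.310947 + p_d*2.747075] = 1.318721

Answer: Price = V(0,0) = 1.3187


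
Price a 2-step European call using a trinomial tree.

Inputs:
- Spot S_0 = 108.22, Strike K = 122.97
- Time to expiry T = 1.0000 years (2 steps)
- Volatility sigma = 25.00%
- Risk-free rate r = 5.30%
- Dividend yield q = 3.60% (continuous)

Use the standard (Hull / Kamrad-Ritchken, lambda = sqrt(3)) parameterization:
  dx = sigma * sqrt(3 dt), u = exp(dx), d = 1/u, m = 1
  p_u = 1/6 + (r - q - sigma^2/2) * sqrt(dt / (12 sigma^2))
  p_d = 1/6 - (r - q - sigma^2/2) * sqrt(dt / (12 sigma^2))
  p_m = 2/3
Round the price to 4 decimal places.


dt = T/N = 0.500000; dx = sigma*sqrt(3*dt) = 0.306186
u = exp(dx) = 1.358235; d = 1/u = 0.736250
p_u = 0.155032, p_m = 0.666667, p_d = 0.178302
Discount per step: exp(-r*dt) = 0.973848
Stock lattice S(k, j) with j the centered position index:
  k=0: S(0,+0) = 108.2200
  k=1: S(1,-1) = 79.6769; S(1,+0) = 108.2200; S(1,+1) = 146.9882
  k=2: S(2,-2) = 58.6621; S(2,-1) = 79.6769; S(2,+0) = 108.2200; S(2,+1) = 146.9882; S(2,+2) = 199.6446
Terminal payoffs V(N, j) = max(S_T - K, 0):
  V(2,-2) = 0.000000; V(2,-1) = 0.000000; V(2,+0) = 0.000000; V(2,+1) = 24.018214; V(2,+2) = 76.674568
Backward induction: V(k, j) = exp(-r*dt) * [p_u * V(k+1, j+1) + p_m * V(k+1, j) + p_d * V(k+1, j-1)]
  V(1,-1) = exp(-r*dt) * [p_u*0.000000 + p_m*0.000000 + p_d*0.000000] = 0.000000
  V(1,+0) = exp(-r*dt) * [p_u*24.018214 + p_m*0.000000 + p_d*0.000000] = 3.626203
  V(1,+1) = exp(-r*dt) * [p_u*76.674568 + p_m*24.018214 + p_d*0.000000] = 27.169507
  V(0,+0) = exp(-r*dt) * [p_u*27.169507 + p_m*3.626203 + p_d*0.000000] = 6.456223

Answer: Price = V(0,0) = 6.4562


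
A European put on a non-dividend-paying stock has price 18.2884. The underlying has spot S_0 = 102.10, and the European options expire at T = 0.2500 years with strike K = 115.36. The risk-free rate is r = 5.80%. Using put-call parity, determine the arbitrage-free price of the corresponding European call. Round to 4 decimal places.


Put-call parity: C - P = S_0 * exp(-qT) - K * exp(-rT).
S_0 * exp(-qT) = 102.1000 * 1.00000000 = 102.10000000
K * exp(-rT) = 115.3600 * 0.98560462 = 113.69934882
C = P + S*exp(-qT) - K*exp(-rT)
C = 18.2884 + 102.10000000 - 113.69934882 = 6.6891

Answer: Call price = 6.6891


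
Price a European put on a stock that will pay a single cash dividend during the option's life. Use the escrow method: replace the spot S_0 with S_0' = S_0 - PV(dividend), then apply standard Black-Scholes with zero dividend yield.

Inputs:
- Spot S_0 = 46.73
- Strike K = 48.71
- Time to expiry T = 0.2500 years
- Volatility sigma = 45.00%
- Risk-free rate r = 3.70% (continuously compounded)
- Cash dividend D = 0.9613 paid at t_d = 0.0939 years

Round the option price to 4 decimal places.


Answer: Price = 5.5718

Derivation:
PV(D) = D * exp(-r * t_d) = 0.9613 * 0.99653173 = 0.95796595
S_0' = S_0 - PV(D) = 46.7300 - 0.95796595 = 45.77203405
d1 = (ln(S_0'/K) + (r + sigma^2/2)*T) / (sigma*sqrt(T)) = -0.12288246
d2 = d1 - sigma*sqrt(T) = -0.34788246
exp(-rT) = 0.99079265
N(-d1) = 0.54889991; N(-d2) = 0.63603577
P = K * exp(-rT) * N(-d2) - S_0' * N(-d1) = 48.7100 * 0.99079265 * 0.63603577 - 45.77203405 * 0.54889991 = 5.5718


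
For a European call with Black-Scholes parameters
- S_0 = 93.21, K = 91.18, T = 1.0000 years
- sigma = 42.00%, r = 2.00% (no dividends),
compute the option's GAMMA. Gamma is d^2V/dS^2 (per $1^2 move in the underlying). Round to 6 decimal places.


d1 = 0.3100462793; d2 = -0.1099537207
phi(d1) = 0.3802208994; exp(-qT) = 1.0000000000; exp(-rT) = 0.9801986733
Gamma = exp(-qT) * phi(d1) / (S * sigma * sqrt(T)) = 1.0000000000 * 0.3802208994 / (93.2100 * 0.4200 * 1.0000000000) = 0.009712

Answer: Gamma = 0.009712


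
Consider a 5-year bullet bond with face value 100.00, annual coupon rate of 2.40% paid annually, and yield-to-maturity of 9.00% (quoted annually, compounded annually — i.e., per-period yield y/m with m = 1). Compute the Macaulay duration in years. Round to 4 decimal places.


Answer: Macaulay duration = 4.7272 years

Derivation:
Coupon per period c = face * coupon_rate / m = 2.400000
Periods per year m = 1; per-period yield y/m = 0.090000
Number of cashflows N = 5
Cashflows (t years, CF_t, discount factor 1/(1+y/m)^(m*t), PV):
  t = 1.0000: CF_t = 2.400000, DF = 0.917431, PV = 2.201835
  t = 2.0000: CF_t = 2.400000, DF = 0.841680, PV = 2.020032
  t = 3.0000: CF_t = 2.400000, DF = 0.772183, PV = 1.853240
  t = 4.0000: CF_t = 2.400000, DF = 0.708425, PV = 1.700221
  t = 5.0000: CF_t = 102.400000, DF = 0.649931, PV = 66.552974
Price P = sum_t PV_t = 74.328302
Macaulay numerator sum_t t * PV_t:
  t * PV_t at t = 1.0000: 2.201835
  t * PV_t at t = 2.0000: 4.040064
  t * PV_t at t = 3.0000: 5.559721
  t * PV_t at t = 4.0000: 6.800882
  t * PV_t at t = 5.0000: 332.764870
Macaulay duration D = (sum_t t * PV_t) / P = 351.367372 / 74.328302 = 4.727235


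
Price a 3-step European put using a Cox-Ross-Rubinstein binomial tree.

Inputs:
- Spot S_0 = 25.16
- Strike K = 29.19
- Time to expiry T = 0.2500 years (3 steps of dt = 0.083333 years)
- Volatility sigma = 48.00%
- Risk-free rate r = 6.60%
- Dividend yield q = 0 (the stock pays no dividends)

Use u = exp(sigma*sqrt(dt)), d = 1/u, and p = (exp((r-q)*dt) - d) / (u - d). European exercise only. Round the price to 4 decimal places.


dt = T/N = 0.083333
u = exp(sigma*sqrt(dt)) = 1.148623; d = 1/u = 0.870607
p = (exp((r-q)*dt) - d) / (u - d) = 0.485252
Discount per step: exp(-r*dt) = 0.994515
Stock lattice S(k, i) with i counting down-moves:
  k=0: S(0,0) = 25.1600
  k=1: S(1,0) = 28.8994; S(1,1) = 21.9045
  k=2: S(2,0) = 33.1945; S(2,1) = 25.1600; S(2,2) = 19.0702
  k=3: S(3,0) = 38.1280; S(3,1) = 28.8994; S(3,2) = 21.9045; S(3,3) = 16.6027
Terminal payoffs V(N, i) = max(K - S_T, 0):
  V(3,0) = 0.000000; V(3,1) = 0.290639; V(3,2) = 7.285516; V(3,3) = 12.587335
Backward induction: V(k, i) = exp(-r*dt) * [p * V(k+1, i) + (1-p) * V(k+1, i+1)].
  V(2,0) = exp(-r*dt) * [p*0.000000 + (1-p)*0.290639] = 0.148785
  V(2,1) = exp(-r*dt) * [p*0.290639 + (1-p)*7.285516] = 3.869896
  V(2,2) = exp(-r*dt) * [p*7.285516 + (1-p)*12.587335] = 9.959688
  V(1,0) = exp(-r*dt) * [p*0.148785 + (1-p)*3.869896] = 2.052898
  V(1,1) = exp(-r*dt) * [p*3.869896 + (1-p)*9.959688] = 6.966185
  V(0,0) = exp(-r*dt) * [p*2.052898 + (1-p)*6.966185] = 4.556872

Answer: Price = V(0,0) = 4.5569


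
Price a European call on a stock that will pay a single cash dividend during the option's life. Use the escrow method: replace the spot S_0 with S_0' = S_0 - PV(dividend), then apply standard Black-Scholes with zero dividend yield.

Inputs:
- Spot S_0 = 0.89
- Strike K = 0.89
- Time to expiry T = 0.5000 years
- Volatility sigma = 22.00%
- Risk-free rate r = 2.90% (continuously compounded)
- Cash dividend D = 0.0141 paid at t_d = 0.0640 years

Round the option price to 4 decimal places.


PV(D) = D * exp(-r * t_d) = 0.0141 * 0.99814572 = 0.01407385
S_0' = S_0 - PV(D) = 0.8900 - 0.01407385 = 0.87592615
d1 = (ln(S_0'/K) + (r + sigma^2/2)*T) / (sigma*sqrt(T)) = 0.06852710
d2 = d1 - sigma*sqrt(T) = -0.08703639
exp(-rT) = 0.98560462
N(d1) = 0.52731698; N(d2) = 0.46532129
C = S_0' * N(d1) - K * exp(-rT) * N(d2) = 0.87592615 * 0.52731698 - 0.8900 * 0.98560462 * 0.46532129 = 0.0537

Answer: Price = 0.0537


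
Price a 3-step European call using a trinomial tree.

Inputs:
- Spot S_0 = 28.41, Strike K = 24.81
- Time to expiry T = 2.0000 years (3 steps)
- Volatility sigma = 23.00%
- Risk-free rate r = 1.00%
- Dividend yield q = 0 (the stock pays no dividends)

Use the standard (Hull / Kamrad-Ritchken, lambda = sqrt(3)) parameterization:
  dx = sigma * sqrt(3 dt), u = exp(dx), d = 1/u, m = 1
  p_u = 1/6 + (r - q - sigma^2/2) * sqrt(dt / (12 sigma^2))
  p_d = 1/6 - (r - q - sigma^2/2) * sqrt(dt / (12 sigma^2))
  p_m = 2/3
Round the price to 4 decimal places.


dt = T/N = 0.666667; dx = sigma*sqrt(3*dt) = 0.325269
u = exp(dx) = 1.384403; d = 1/u = 0.722333
p_u = 0.149809, p_m = 0.666667, p_d = 0.183525
Discount per step: exp(-r*dt) = 0.993356
Stock lattice S(k, j) with j the centered position index:
  k=0: S(0,+0) = 28.4100
  k=1: S(1,-1) = 20.5215; S(1,+0) = 28.4100; S(1,+1) = 39.3309
  k=2: S(2,-2) = 14.8233; S(2,-1) = 20.5215; S(2,+0) = 28.4100; S(2,+1) = 39.3309; S(2,+2) = 54.4498
  k=3: S(3,-3) = 10.7074; S(3,-2) = 14.8233; S(3,-1) = 20.5215; S(3,+0) = 28.4100; S(3,+1) = 39.3309; S(3,+2) = 54.4498; S(3,+3) = 75.3805
Terminal payoffs V(N, j) = max(S_T - K, 0):
  V(3,-3) = 0.000000; V(3,-2) = 0.000000; V(3,-1) = 0.000000; V(3,+0) = 3.600000; V(3,+1) = 14.520894; V(3,+2) = 29.639814; V(3,+3) = 50.570495
Backward induction: V(k, j) = exp(-r*dt) * [p_u * V(k+1, j+1) + p_m * V(k+1, j) + p_d * V(k+1, j-1)]
  V(2,-2) = exp(-r*dt) * [p_u*0.000000 + p_m*0.000000 + p_d*0.000000] = 0.000000
  V(2,-1) = exp(-r*dt) * [p_u*3.600000 + p_m*0.000000 + p_d*0.000000] = 0.535728
  V(2,+0) = exp(-r*dt) * [p_u*14.520894 + p_m*3.600000 + p_d*0.000000] = 4.544957
  V(2,+1) = exp(-r*dt) * [p_u*29.639814 + p_m*14.520894 + p_d*3.600000] = 14.683374
  V(2,+2) = exp(-r*dt) * [p_u*50.570495 + p_m*29.639814 + p_d*14.520894] = 29.801383
  V(1,-1) = exp(-r*dt) * [p_u*4.544957 + p_m*0.535728 + p_d*0.000000] = 1.031130
  V(1,+0) = exp(-r*dt) * [p_u*14.683374 + p_m*4.544957 + p_d*0.535728] = 5.292588
  V(1,+1) = exp(-r*dt) * [p_u*29.801383 + p_m*14.683374 + p_d*4.544957] = 14.987288
  V(0,+0) = exp(-r*dt) * [p_u*14.987288 + p_m*5.292588 + p_d*1.031130] = 5.923238

Answer: Price = V(0,0) = 5.9232


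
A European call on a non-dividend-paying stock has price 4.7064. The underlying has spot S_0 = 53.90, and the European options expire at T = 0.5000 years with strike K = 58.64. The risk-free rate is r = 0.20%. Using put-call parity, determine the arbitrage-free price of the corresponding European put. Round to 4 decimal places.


Answer: Put price = 9.3878

Derivation:
Put-call parity: C - P = S_0 * exp(-qT) - K * exp(-rT).
S_0 * exp(-qT) = 53.9000 * 1.00000000 = 53.90000000
K * exp(-rT) = 58.6400 * 0.99900050 = 58.58138931
P = C - S*exp(-qT) + K*exp(-rT)
P = 4.7064 - 53.90000000 + 58.58138931 = 9.3878


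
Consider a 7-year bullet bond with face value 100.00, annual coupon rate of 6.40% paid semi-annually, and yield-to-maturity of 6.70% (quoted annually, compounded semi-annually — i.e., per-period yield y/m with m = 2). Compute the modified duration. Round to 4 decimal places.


Coupon per period c = face * coupon_rate / m = 3.200000
Periods per year m = 2; per-period yield y/m = 0.033500
Number of cashflows N = 14
Cashflows (t years, CF_t, discount factor 1/(1+y/m)^(m*t), PV):
  t = 0.5000: CF_t = 3.200000, DF = 0.967586, PV = 3.096275
  t = 1.0000: CF_t = 3.200000, DF = 0.936222, PV = 2.995912
  t = 1.5000: CF_t = 3.200000, DF = 0.905876, PV = 2.898802
  t = 2.0000: CF_t = 3.200000, DF = 0.876512, PV = 2.804840
  t = 2.5000: CF_t = 3.200000, DF = 0.848101, PV = 2.713923
  t = 3.0000: CF_t = 3.200000, DF = 0.820611, PV = 2.625954
  t = 3.5000: CF_t = 3.200000, DF = 0.794011, PV = 2.540836
  t = 4.0000: CF_t = 3.200000, DF = 0.768274, PV = 2.458477
  t = 4.5000: CF_t = 3.200000, DF = 0.743371, PV = 2.378788
  t = 5.0000: CF_t = 3.200000, DF = 0.719275, PV = 2.301681
  t = 5.5000: CF_t = 3.200000, DF = 0.695961, PV = 2.227074
  t = 6.0000: CF_t = 3.200000, DF = 0.673402, PV = 2.154886
  t = 6.5000: CF_t = 3.200000, DF = 0.651574, PV = 2.085037
  t = 7.0000: CF_t = 103.200000, DF = 0.630454, PV = 65.062832
Price P = sum_t PV_t = 98.345316
First compute Macaulay numerator sum_t t * PV_t:
  t * PV_t at t = 0.5000: 1.548137
  t * PV_t at t = 1.0000: 2.995912
  t * PV_t at t = 1.5000: 4.348203
  t * PV_t at t = 2.0000: 5.609680
  t * PV_t at t = 2.5000: 6.784808
  t * PV_t at t = 3.0000: 7.877862
  t * PV_t at t = 3.5000: 8.892926
  t * PV_t at t = 4.0000: 9.833908
  t * PV_t at t = 4.5000: 10.704544
  t * PV_t at t = 5.0000: 11.508406
  t * PV_t at t = 5.5000: 12.248908
  t * PV_t at t = 6.0000: 12.929313
  t * PV_t at t = 6.5000: 13.552739
  t * PV_t at t = 7.0000: 455.439825
Macaulay duration D = 564.275170 / 98.345316 = 5.737692
Modified duration = D / (1 + y/m) = 5.737692 / (1 + 0.033500) = 5.551710

Answer: Modified duration = 5.5517


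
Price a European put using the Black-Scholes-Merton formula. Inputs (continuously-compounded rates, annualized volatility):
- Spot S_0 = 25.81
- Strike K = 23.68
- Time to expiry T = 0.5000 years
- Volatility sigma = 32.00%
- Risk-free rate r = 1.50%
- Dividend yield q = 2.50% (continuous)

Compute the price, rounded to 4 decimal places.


d1 = (ln(S/K) + (r - q + 0.5*sigma^2) * T) / (sigma * sqrt(T)) = 0.47168974
d2 = d1 - sigma * sqrt(T) = 0.24541557
exp(-rT) = 0.99252805; exp(-qT) = 0.98757780
P = K * exp(-rT) * N(-d2) - S_0 * exp(-qT) * N(-d1)
N(-d1) = 0.31857413; N(-d2) = 0.40306734
P = 23.6800 * 0.99252805 * 0.40306734 - 25.8100 * 0.98757780 * 0.31857413 = 1.3531

Answer: Price = 1.3531


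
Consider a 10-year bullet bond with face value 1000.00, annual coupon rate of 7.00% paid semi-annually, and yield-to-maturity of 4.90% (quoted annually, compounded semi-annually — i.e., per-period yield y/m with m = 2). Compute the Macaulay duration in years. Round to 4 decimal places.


Answer: Macaulay duration = 7.5751 years

Derivation:
Coupon per period c = face * coupon_rate / m = 35.000000
Periods per year m = 2; per-period yield y/m = 0.024500
Number of cashflows N = 20
Cashflows (t years, CF_t, discount factor 1/(1+y/m)^(m*t), PV):
  t = 0.5000: CF_t = 35.000000, DF = 0.976086, PV = 34.163006
  t = 1.0000: CF_t = 35.000000, DF = 0.952744, PV = 33.346029
  t = 1.5000: CF_t = 35.000000, DF = 0.929960, PV = 32.548588
  t = 2.0000: CF_t = 35.000000, DF = 0.907721, PV = 31.770218
  t = 2.5000: CF_t = 35.000000, DF = 0.886013, PV = 31.010462
  t = 3.0000: CF_t = 35.000000, DF = 0.864825, PV = 30.268874
  t = 3.5000: CF_t = 35.000000, DF = 0.844143, PV = 29.545021
  t = 4.0000: CF_t = 35.000000, DF = 0.823957, PV = 28.838478
  t = 4.5000: CF_t = 35.000000, DF = 0.804252, PV = 28.148832
  t = 5.0000: CF_t = 35.000000, DF = 0.785019, PV = 27.475678
  t = 5.5000: CF_t = 35.000000, DF = 0.766246, PV = 26.818622
  t = 6.0000: CF_t = 35.000000, DF = 0.747922, PV = 26.177278
  t = 6.5000: CF_t = 35.000000, DF = 0.730036, PV = 25.551272
  t = 7.0000: CF_t = 35.000000, DF = 0.712578, PV = 24.940236
  t = 7.5000: CF_t = 35.000000, DF = 0.695538, PV = 24.343813
  t = 8.0000: CF_t = 35.000000, DF = 0.678904, PV = 23.761653
  t = 8.5000: CF_t = 35.000000, DF = 0.662669, PV = 23.193414
  t = 9.0000: CF_t = 35.000000, DF = 0.646822, PV = 22.638764
  t = 9.5000: CF_t = 35.000000, DF = 0.631354, PV = 22.097378
  t = 10.0000: CF_t = 1035.000000, DF = 0.616255, PV = 637.824350
Price P = sum_t PV_t = 1164.461967
Macaulay numerator sum_t t * PV_t:
  t * PV_t at t = 0.5000: 17.081503
  t * PV_t at t = 1.0000: 33.346029
  t * PV_t at t = 1.5000: 48.822882
  t * PV_t at t = 2.0000: 63.540436
  t * PV_t at t = 2.5000: 77.526154
  t * PV_t at t = 3.0000: 90.806623
  t * PV_t at t = 3.5000: 103.407574
  t * PV_t at t = 4.0000: 115.353914
  t * PV_t at t = 4.5000: 126.669744
  t * PV_t at t = 5.0000: 137.378390
  t * PV_t at t = 5.5000: 147.502419
  t * PV_t at t = 6.0000: 157.063670
  t * PV_t at t = 6.5000: 166.083269
  t * PV_t at t = 7.0000: 174.581655
  t * PV_t at t = 7.5000: 182.578598
  t * PV_t at t = 8.0000: 190.093220
  t * PV_t at t = 8.5000: 197.144018
  t * PV_t at t = 9.0000: 203.748877
  t * PV_t at t = 9.5000: 209.925095
  t * PV_t at t = 10.0000: 6378.243499
Macaulay duration D = (sum_t t * PV_t) / P = 8820.897568 / 1164.461967 = 7.575084


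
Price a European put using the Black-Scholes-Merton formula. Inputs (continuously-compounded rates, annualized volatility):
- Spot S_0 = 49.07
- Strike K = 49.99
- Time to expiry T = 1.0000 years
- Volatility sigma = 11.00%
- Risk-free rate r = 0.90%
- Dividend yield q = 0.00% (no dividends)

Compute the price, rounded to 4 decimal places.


Answer: Price = 2.4069

Derivation:
d1 = (ln(S/K) + (r - q + 0.5*sigma^2) * T) / (sigma * sqrt(T)) = -0.03204668
d2 = d1 - sigma * sqrt(T) = -0.14204668
exp(-rT) = 0.99104038; exp(-qT) = 1.00000000
P = K * exp(-rT) * N(-d2) - S_0 * exp(-qT) * N(-d1)
N(-d1) = 0.51278259; N(-d2) = 0.55647843
P = 49.9900 * 0.99104038 * 0.55647843 - 49.0700 * 1.00000000 * 0.51278259 = 2.4069


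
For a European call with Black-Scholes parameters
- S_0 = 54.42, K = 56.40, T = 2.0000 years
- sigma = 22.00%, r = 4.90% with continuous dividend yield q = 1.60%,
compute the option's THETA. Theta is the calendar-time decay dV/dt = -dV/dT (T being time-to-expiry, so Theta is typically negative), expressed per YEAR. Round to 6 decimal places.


d1 = 0.2528310914; d2 = -0.0582958923
phi(d1) = 0.3863929919; exp(-qT) = 0.9685065821; exp(-rT) = 0.9066489038
Theta = -S*exp(-qT)*phi(d1)*sigma/(2*sqrt(T)) - r*K*exp(-rT)*N(d2) + q*S*exp(-qT)*N(d1)
N(d1) = 0.5998006297; N(d2) = 0.4767564697; sqrt(T) = 1.4142135624
Term 1 = -54.4200 * 0.9685065821 * 0.3863929919 * 0.2200 / (2 * 1.4142135624) = -1.5840469232
Term 2 = -0.0490 * 56.4000 * 0.9066489038 * 0.4767564697 = -1.1945681192
Term 3 = 0.0160 * 54.4200 * 0.9685065821 * 0.5998006297 = 0.5058107021
Theta = -1.5840469232 + (-1.1945681192) + (0.5058107021) = -2.272804

Answer: Theta = -2.272804


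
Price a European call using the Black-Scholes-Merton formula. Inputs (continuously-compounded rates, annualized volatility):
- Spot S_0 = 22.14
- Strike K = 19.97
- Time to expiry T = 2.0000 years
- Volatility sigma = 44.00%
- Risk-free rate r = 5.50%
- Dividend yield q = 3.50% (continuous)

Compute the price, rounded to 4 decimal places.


Answer: Price = 6.2032

Derivation:
d1 = (ln(S/K) + (r - q + 0.5*sigma^2) * T) / (sigma * sqrt(T)) = 0.54118543
d2 = d1 - sigma * sqrt(T) = -0.08106854
exp(-rT) = 0.89583414; exp(-qT) = 0.93239382
C = S_0 * exp(-qT) * N(d1) - K * exp(-rT) * N(d2)
N(d1) = 0.70581011; N(d2) = 0.46769372
C = 22.1400 * 0.93239382 * 0.70581011 - 19.9700 * 0.89583414 * 0.46769372 = 6.2032


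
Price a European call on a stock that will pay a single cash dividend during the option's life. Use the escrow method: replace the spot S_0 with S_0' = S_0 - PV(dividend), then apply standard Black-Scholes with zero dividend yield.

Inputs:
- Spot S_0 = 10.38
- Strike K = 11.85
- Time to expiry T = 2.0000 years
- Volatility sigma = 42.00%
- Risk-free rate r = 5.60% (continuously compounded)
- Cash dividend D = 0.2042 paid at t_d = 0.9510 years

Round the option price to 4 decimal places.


Answer: Price = 2.2275

Derivation:
PV(D) = D * exp(-r * t_d) = 0.2042 * 0.94813726 = 0.19360963
S_0' = S_0 - PV(D) = 10.3800 - 0.19360963 = 10.18639037
d1 = (ln(S_0'/K) + (r + sigma^2/2)*T) / (sigma*sqrt(T)) = 0.23086141
d2 = d1 - sigma*sqrt(T) = -0.36310828
exp(-rT) = 0.89404426
N(d1) = 0.59128877; N(d2) = 0.35826200
C = S_0' * N(d1) - K * exp(-rT) * N(d2) = 10.18639037 * 0.59128877 - 11.8500 * 0.89404426 * 0.35826200 = 2.2275


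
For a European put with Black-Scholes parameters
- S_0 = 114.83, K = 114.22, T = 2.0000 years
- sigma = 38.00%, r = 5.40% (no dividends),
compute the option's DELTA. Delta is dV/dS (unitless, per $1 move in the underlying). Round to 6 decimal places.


d1 = 0.4795790980; d2 = -0.0578220557
phi(d1) = 0.3556043336; exp(-qT) = 1.0000000000; exp(-rT) = 0.8976275964
N(-d1) = 0.3157633560
Delta = -exp(-qT) * N(-d1) = -1.0000000000 * 0.3157633560 = -0.315763

Answer: Delta = -0.315763


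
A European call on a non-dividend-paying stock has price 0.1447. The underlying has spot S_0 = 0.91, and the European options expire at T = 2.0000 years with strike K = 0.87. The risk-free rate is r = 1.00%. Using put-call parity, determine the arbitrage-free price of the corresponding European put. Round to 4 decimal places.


Put-call parity: C - P = S_0 * exp(-qT) - K * exp(-rT).
S_0 * exp(-qT) = 0.9100 * 1.00000000 = 0.91000000
K * exp(-rT) = 0.8700 * 0.98019867 = 0.85277285
P = C - S*exp(-qT) + K*exp(-rT)
P = 0.1447 - 0.91000000 + 0.85277285 = 0.0875

Answer: Put price = 0.0875


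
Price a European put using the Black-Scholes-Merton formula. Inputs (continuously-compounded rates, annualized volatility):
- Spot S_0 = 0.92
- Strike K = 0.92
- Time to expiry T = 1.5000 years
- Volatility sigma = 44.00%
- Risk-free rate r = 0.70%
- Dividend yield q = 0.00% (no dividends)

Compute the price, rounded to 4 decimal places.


d1 = (ln(S/K) + (r - q + 0.5*sigma^2) * T) / (sigma * sqrt(T)) = 0.28892845
d2 = d1 - sigma * sqrt(T) = -0.24995929
exp(-rT) = 0.98955493; exp(-qT) = 1.00000000
P = K * exp(-rT) * N(-d2) - S_0 * exp(-qT) * N(-d1)
N(-d1) = 0.38631807; N(-d2) = 0.59869059
P = 0.9200 * 0.98955493 * 0.59869059 - 0.9200 * 1.00000000 * 0.38631807 = 0.1896

Answer: Price = 0.1896


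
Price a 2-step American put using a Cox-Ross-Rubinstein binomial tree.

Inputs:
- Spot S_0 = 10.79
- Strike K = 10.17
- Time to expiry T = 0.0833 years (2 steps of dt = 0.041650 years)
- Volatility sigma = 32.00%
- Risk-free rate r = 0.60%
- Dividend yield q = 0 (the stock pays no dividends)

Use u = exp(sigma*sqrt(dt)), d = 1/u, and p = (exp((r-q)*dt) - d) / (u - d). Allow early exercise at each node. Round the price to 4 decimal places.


dt = T/N = 0.041650
u = exp(sigma*sqrt(dt)) = 1.067486; d = 1/u = 0.936780
p = (exp((r-q)*dt) - d) / (u - d) = 0.485591
Discount per step: exp(-r*dt) = 0.999750
Stock lattice S(k, i) with i counting down-moves:
  k=0: S(0,0) = 10.7900
  k=1: S(1,0) = 11.5182; S(1,1) = 10.1079
  k=2: S(2,0) = 12.2955; S(2,1) = 10.7900; S(2,2) = 9.4688
Terminal payoffs V(N, i) = max(K - S_T, 0):
  V(2,0) = 0.000000; V(2,1) = 0.000000; V(2,2) = 0.701160
Backward induction: V(k, i) = exp(-r*dt) * [p * V(k+1, i) + (1-p) * V(k+1, i+1)]; then take max(V_cont, immediate exercise) for American.
  V(1,0) = exp(-r*dt) * [p*0.000000 + (1-p)*0.000000] = 0.000000; exercise = 0.000000; V(1,0) = max -> 0.000000
  V(1,1) = exp(-r*dt) * [p*0.000000 + (1-p)*0.701160] = 0.360592; exercise = 0.062142; V(1,1) = max -> 0.360592
  V(0,0) = exp(-r*dt) * [p*0.000000 + (1-p)*0.360592] = 0.185446; exercise = 0.000000; V(0,0) = max -> 0.185446

Answer: Price = V(0,0) = 0.1854


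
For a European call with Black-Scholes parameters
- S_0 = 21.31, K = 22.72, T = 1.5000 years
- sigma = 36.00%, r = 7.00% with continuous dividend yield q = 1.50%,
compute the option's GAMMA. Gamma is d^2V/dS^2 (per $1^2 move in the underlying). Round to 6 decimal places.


d1 = 0.2622560987; d2 = -0.1786520550
phi(d1) = 0.3854562182; exp(-qT) = 0.9777512372; exp(-rT) = 0.9003245226
Gamma = exp(-qT) * phi(d1) / (S * sigma * sqrt(T)) = 0.9777512372 * 0.3854562182 / (21.3100 * 0.3600 * 1.2247448714) = 0.040112

Answer: Gamma = 0.040112


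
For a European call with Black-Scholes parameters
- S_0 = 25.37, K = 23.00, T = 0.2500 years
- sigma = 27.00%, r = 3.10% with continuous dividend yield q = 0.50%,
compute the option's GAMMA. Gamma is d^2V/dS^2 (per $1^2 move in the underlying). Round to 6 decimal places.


Answer: Gamma = 0.081606

Derivation:
d1 = 0.8421159828; d2 = 0.7071159828
phi(d1) = 0.2798453367; exp(-qT) = 0.9987507809; exp(-rT) = 0.9922799538
Gamma = exp(-qT) * phi(d1) / (S * sigma * sqrt(T)) = 0.9987507809 * 0.2798453367 / (25.3700 * 0.2700 * 0.5000000000) = 0.081606


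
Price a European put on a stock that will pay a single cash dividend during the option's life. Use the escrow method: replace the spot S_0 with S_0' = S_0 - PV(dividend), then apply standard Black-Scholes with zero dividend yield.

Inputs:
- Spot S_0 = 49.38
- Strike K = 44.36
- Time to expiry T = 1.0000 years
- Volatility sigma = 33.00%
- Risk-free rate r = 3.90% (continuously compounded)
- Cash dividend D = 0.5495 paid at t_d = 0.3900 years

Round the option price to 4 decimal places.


PV(D) = D * exp(-r * t_d) = 0.5495 * 0.98490509 = 0.54120535
S_0' = S_0 - PV(D) = 49.3800 - 0.54120535 = 48.83879465
d1 = (ln(S_0'/K) + (r + sigma^2/2)*T) / (sigma*sqrt(T)) = 0.57465699
d2 = d1 - sigma*sqrt(T) = 0.24465699
exp(-rT) = 0.96175071
N(-d1) = 0.28276165; N(-d2) = 0.40336102
P = K * exp(-rT) * N(-d2) - S_0' * N(-d1) = 44.3600 * 0.96175071 * 0.40336102 - 48.83879465 * 0.28276165 = 3.3990

Answer: Price = 3.3990


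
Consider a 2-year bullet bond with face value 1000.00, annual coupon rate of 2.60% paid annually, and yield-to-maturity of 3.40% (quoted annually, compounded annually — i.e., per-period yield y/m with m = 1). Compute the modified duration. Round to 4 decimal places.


Coupon per period c = face * coupon_rate / m = 26.000000
Periods per year m = 1; per-period yield y/m = 0.034000
Number of cashflows N = 2
Cashflows (t years, CF_t, discount factor 1/(1+y/m)^(m*t), PV):
  t = 1.0000: CF_t = 26.000000, DF = 0.967118, PV = 25.145068
  t = 2.0000: CF_t = 1026.000000, DF = 0.935317, PV = 959.635451
Price P = sum_t PV_t = 984.780518
First compute Macaulay numerator sum_t t * PV_t:
  t * PV_t at t = 1.0000: 25.145068
  t * PV_t at t = 2.0000: 1919.270902
Macaulay duration D = 1944.415969 / 984.780518 = 1.974466
Modified duration = D / (1 + y/m) = 1.974466 / (1 + 0.034000) = 1.909542

Answer: Modified duration = 1.9095


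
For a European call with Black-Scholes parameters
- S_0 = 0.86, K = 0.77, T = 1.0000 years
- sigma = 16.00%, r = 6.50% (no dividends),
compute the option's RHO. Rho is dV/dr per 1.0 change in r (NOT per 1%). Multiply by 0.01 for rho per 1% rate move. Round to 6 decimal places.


d1 = 1.1771367150; d2 = 1.0171367150
phi(d1) = 0.1995353319; exp(-qT) = 1.0000000000; exp(-rT) = 0.9370674634
N(d2) = 0.8454558017
Rho = K*T*exp(-rT)*N(d2) = 0.7700 * 1.0000 * 0.9370674634 * 0.8454558017 = 0.610032

Answer: Rho = 0.610032


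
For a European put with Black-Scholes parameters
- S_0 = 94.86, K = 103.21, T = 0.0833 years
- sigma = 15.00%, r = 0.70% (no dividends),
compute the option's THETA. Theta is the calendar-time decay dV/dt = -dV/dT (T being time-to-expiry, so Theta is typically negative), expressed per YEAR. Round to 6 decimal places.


Answer: Theta = -0.872270

Derivation:
d1 = -1.9135691729; d2 = -1.9568617820
phi(d1) = 0.0639398793; exp(-qT) = 1.0000000000; exp(-rT) = 0.9994170700
Theta = -S*exp(-qT)*phi(d1)*sigma/(2*sqrt(T)) + r*K*exp(-rT)*N(-d2) - q*S*exp(-qT)*N(-d1)
N(-d1) = 0.9721623864; N(-d2) = 0.9748181395; sqrt(T) = 0.2886173938
Term 1 = -94.8600 * 1.0000000000 * 0.0639398793 * 0.1500 / (2 * 0.2886173938) = -1.5761360232
Term 2 = 0.0070 * 103.2100 * 0.9994170700 * 0.9748181395 = 0.7038663171
Term 3 = 0 (no dividend yield, q = 0)
Theta = -1.5761360232 + (0.7038663171) + (0.0000000000) = -0.872270


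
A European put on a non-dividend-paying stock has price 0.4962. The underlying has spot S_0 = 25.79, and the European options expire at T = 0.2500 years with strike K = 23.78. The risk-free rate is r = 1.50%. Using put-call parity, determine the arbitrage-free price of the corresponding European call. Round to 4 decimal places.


Put-call parity: C - P = S_0 * exp(-qT) - K * exp(-rT).
S_0 * exp(-qT) = 25.7900 * 1.00000000 = 25.79000000
K * exp(-rT) = 23.7800 * 0.99625702 = 23.69099199
C = P + S*exp(-qT) - K*exp(-rT)
C = 0.4962 + 25.79000000 - 23.69099199 = 2.5952

Answer: Call price = 2.5952


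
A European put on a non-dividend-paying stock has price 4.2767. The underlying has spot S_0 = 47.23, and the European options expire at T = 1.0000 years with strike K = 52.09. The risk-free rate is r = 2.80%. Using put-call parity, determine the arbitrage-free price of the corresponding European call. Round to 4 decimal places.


Put-call parity: C - P = S_0 * exp(-qT) - K * exp(-rT).
S_0 * exp(-qT) = 47.2300 * 1.00000000 = 47.23000000
K * exp(-rT) = 52.0900 * 0.97238837 = 50.65171003
C = P + S*exp(-qT) - K*exp(-rT)
C = 4.2767 + 47.23000000 - 50.65171003 = 0.8550

Answer: Call price = 0.8550


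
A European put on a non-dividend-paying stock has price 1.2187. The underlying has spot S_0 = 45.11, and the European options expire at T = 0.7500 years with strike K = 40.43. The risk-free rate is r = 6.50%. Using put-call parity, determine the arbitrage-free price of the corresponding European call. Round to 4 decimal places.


Answer: Call price = 7.8224

Derivation:
Put-call parity: C - P = S_0 * exp(-qT) - K * exp(-rT).
S_0 * exp(-qT) = 45.1100 * 1.00000000 = 45.11000000
K * exp(-rT) = 40.4300 * 0.95241920 = 38.50630845
C = P + S*exp(-qT) - K*exp(-rT)
C = 1.2187 + 45.11000000 - 38.50630845 = 7.8224


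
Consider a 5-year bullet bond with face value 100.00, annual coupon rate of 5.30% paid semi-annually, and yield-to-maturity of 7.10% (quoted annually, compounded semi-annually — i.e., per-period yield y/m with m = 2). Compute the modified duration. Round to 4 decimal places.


Coupon per period c = face * coupon_rate / m = 2.650000
Periods per year m = 2; per-period yield y/m = 0.035500
Number of cashflows N = 10
Cashflows (t years, CF_t, discount factor 1/(1+y/m)^(m*t), PV):
  t = 0.5000: CF_t = 2.650000, DF = 0.965717, PV = 2.559150
  t = 1.0000: CF_t = 2.650000, DF = 0.932609, PV = 2.471415
  t = 1.5000: CF_t = 2.650000, DF = 0.900637, PV = 2.386688
  t = 2.0000: CF_t = 2.650000, DF = 0.869760, PV = 2.304865
  t = 2.5000: CF_t = 2.650000, DF = 0.839942, PV = 2.225847
  t = 3.0000: CF_t = 2.650000, DF = 0.811147, PV = 2.149539
  t = 3.5000: CF_t = 2.650000, DF = 0.783338, PV = 2.075846
  t = 4.0000: CF_t = 2.650000, DF = 0.756483, PV = 2.004680
  t = 4.5000: CF_t = 2.650000, DF = 0.730549, PV = 1.935954
  t = 5.0000: CF_t = 102.650000, DF = 0.705503, PV = 72.419900
Price P = sum_t PV_t = 92.533883
First compute Macaulay numerator sum_t t * PV_t:
  t * PV_t at t = 0.5000: 1.279575
  t * PV_t at t = 1.0000: 2.471415
  t * PV_t at t = 1.5000: 3.580031
  t * PV_t at t = 2.0000: 4.609730
  t * PV_t at t = 2.5000: 5.564618
  t * PV_t at t = 3.0000: 6.448616
  t * PV_t at t = 3.5000: 7.265461
  t * PV_t at t = 4.0000: 8.018720
  t * PV_t at t = 4.5000: 8.711791
  t * PV_t at t = 5.0000: 362.099501
Macaulay duration D = 410.049458 / 92.533883 = 4.431344
Modified duration = D / (1 + y/m) = 4.431344 / (1 + 0.035500) = 4.279424

Answer: Modified duration = 4.2794
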